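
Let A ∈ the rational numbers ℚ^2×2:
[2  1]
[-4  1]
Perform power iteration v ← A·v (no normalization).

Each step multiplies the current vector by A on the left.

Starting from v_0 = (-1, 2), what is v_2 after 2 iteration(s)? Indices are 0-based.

v_2 = (6, 6)

v_0 = (-1, 2).
v_1 = A·v_0 = (0, 6).
v_2 = A·v_1 = (6, 6).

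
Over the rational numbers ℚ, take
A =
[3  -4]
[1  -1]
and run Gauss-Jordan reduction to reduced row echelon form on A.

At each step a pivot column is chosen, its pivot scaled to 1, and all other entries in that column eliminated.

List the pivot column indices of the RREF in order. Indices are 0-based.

pivot(0,0)=3: scale R0 → (1, -4/3)
  clear (1,0): R1 −= (1)R0 → (0, 1/3)
pivot(1,1)=1/3: scale R1 → (0, 1)
  clear (0,1): R0 −= (-4/3)R1 → (1, 0)

pivot columns: 0, 1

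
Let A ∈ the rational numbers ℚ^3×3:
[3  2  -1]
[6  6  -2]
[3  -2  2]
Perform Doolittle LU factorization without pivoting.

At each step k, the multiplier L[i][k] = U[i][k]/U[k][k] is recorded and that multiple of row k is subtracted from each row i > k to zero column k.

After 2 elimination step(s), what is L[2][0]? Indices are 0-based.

[col 0] pivot 3
  R1 -= 2*R0 → (0, 2, 0)  (L[1][0] := 2)
  R2 -= 1*R0 → (0, -4, 3)  (L[2][0] := 1)
[col 1] pivot 2
  R2 -= -2*R1 → (0, 0, 3)  (L[2][1] := -2)

L[2][0] = 1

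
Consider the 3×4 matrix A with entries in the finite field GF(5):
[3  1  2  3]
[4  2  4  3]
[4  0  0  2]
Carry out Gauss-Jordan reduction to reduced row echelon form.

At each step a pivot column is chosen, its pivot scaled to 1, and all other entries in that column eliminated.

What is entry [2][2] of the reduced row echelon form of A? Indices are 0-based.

M[2][2] = 0

step 1: normalize row 0 (÷3) = (1, 2, 4, 1)
  row 1: subtract 4×row0 = (0, 4, 3, 4)
  row 2: subtract 4×row0 = (0, 2, 4, 3)
step 2: normalize row 1 (÷4) = (0, 1, 2, 1)
  row 0: subtract 2×row1 = (1, 0, 0, 4)
  row 2: subtract 2×row1 = (0, 0, 0, 1)
skip col 2 (zero from row 2)
step 3: normalize row 2 (÷1) = (0, 0, 0, 1)
  row 0: subtract 4×row2 = (1, 0, 0, 0)
  row 1: subtract 1×row2 = (0, 1, 2, 0)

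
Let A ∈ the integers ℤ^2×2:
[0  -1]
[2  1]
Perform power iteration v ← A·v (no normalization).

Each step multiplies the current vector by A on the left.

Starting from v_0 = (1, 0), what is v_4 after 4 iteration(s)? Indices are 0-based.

v_0 = (1, 0).
v_1 = A·v_0 = (0, 2).
v_2 = A·v_1 = (-2, 2).
v_3 = A·v_2 = (-2, -2).
v_4 = A·v_3 = (2, -6).

v_4 = (2, -6)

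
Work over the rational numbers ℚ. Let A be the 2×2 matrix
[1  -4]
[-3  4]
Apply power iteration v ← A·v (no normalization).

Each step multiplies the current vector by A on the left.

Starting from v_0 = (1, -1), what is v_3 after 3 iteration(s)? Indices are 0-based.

v_0 = (1, -1).
v_1 = A·v_0 = (5, -7).
v_2 = A·v_1 = (33, -43).
v_3 = A·v_2 = (205, -271).

v_3 = (205, -271)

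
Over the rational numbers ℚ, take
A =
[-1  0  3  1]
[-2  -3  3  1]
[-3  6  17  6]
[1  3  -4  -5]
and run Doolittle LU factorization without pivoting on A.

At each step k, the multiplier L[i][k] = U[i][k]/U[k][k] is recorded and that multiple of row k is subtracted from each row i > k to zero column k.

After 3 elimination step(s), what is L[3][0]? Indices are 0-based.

Step 1: pivot at (0,0) is -1.
  row1 ← row1 − (2)·row0  ⇒  L[1][0]=2, U row1=(0, -3, -3, -1)
  row2 ← row2 − (3)·row0  ⇒  L[2][0]=3, U row2=(0, 6, 8, 3)
  row3 ← row3 − (-1)·row0  ⇒  L[3][0]=-1, U row3=(0, 3, -1, -4)
Step 2: pivot at (1,1) is -3.
  row2 ← row2 − (-2)·row1  ⇒  L[2][1]=-2, U row2=(0, 0, 2, 1)
  row3 ← row3 − (-1)·row1  ⇒  L[3][1]=-1, U row3=(0, 0, -4, -5)
Step 3: pivot at (2,2) is 2.
  row3 ← row3 − (-2)·row2  ⇒  L[3][2]=-2, U row3=(0, 0, 0, -3)

L[3][0] = -1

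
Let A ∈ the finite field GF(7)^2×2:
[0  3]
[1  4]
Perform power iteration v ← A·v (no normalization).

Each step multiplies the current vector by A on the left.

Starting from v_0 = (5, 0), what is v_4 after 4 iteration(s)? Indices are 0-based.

v_4 = (5, 6)

v_0 = (5, 0).
v_1 = A·v_0 = (0, 5).
v_2 = A·v_1 = (1, 6).
v_3 = A·v_2 = (4, 4).
v_4 = A·v_3 = (5, 6).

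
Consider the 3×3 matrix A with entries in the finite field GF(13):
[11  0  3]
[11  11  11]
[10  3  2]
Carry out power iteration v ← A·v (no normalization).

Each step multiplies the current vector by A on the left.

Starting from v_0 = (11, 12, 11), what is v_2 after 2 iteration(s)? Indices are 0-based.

v_0 = (11, 12, 11).
v_1 = A·v_0 = (11, 10, 12).
v_2 = A·v_1 = (1, 12, 8).

v_2 = (1, 12, 8)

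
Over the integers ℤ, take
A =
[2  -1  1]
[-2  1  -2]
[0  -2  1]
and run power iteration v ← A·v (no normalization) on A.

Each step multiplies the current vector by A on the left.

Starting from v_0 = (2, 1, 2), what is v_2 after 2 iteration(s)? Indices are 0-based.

v_0 = (2, 1, 2).
v_1 = A·v_0 = (5, -7, 0).
v_2 = A·v_1 = (17, -17, 14).

v_2 = (17, -17, 14)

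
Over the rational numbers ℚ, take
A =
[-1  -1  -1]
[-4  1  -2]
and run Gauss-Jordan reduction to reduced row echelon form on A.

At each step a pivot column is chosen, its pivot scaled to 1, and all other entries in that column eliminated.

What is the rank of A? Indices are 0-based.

rank = 2

[1] R0 /= -1  ⇒  (1, 1, 1)
     R1 -= -4·R0  ⇒  (0, 5, 2)
[2] R1 /= 5  ⇒  (0, 1, 2/5)
     R0 -= 1·R1  ⇒  (1, 0, 3/5)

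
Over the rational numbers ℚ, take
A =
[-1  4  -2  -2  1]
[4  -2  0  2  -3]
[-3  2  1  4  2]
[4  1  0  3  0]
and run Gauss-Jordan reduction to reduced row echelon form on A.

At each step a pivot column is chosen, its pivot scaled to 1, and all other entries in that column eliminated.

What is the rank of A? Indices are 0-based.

step 1: normalize row 0 (÷-1) = (1, -4, 2, 2, -1)
  row 1: subtract 4×row0 = (0, 14, -8, -6, 1)
  row 2: subtract -3×row0 = (0, -10, 7, 10, -1)
  row 3: subtract 4×row0 = (0, 17, -8, -5, 4)
step 2: normalize row 1 (÷14) = (0, 1, -4/7, -3/7, 1/14)
  row 0: subtract -4×row1 = (1, 0, -2/7, 2/7, -5/7)
  row 2: subtract -10×row1 = (0, 0, 9/7, 40/7, -2/7)
  row 3: subtract 17×row1 = (0, 0, 12/7, 16/7, 39/14)
step 3: normalize row 2 (÷9/7) = (0, 0, 1, 40/9, -2/9)
  row 0: subtract -2/7×row2 = (1, 0, 0, 14/9, -7/9)
  row 1: subtract -4/7×row2 = (0, 1, 0, 19/9, -1/18)
  row 3: subtract 12/7×row2 = (0, 0, 0, -16/3, 19/6)
step 4: normalize row 3 (÷-16/3) = (0, 0, 0, 1, -19/32)
  row 0: subtract 14/9×row3 = (1, 0, 0, 0, 7/48)
  row 1: subtract 19/9×row3 = (0, 1, 0, 0, 115/96)
  row 2: subtract 40/9×row3 = (0, 0, 1, 0, 29/12)

rank = 4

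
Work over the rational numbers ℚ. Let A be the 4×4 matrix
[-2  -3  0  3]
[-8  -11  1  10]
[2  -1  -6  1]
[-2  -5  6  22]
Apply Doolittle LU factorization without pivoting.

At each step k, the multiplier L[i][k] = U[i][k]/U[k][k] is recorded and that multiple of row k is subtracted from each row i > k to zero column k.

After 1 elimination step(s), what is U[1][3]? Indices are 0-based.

[col 0] pivot -2
  R1 -= 4*R0 → (0, 1, 1, -2)  (L[1][0] := 4)
  R2 -= -1*R0 → (0, -4, -6, 4)  (L[2][0] := -1)
  R3 -= 1*R0 → (0, -2, 6, 19)  (L[3][0] := 1)

U[1][3] = -2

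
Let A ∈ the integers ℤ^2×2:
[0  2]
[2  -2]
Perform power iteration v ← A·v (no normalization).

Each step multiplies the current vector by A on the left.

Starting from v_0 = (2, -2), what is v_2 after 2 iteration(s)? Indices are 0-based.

v_0 = (2, -2).
v_1 = A·v_0 = (-4, 8).
v_2 = A·v_1 = (16, -24).

v_2 = (16, -24)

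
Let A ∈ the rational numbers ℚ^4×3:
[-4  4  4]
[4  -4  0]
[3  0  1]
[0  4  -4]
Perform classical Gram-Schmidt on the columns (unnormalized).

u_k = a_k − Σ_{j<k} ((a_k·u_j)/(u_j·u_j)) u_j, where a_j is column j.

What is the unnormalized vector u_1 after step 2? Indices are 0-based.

Step 1: u_0 = a_0 = (-4, 4, 3, 0).
Step 2: u_1 = a_1 − (-32/41)·u_0 = (36/41, -36/41, 96/41, 4).

u_1 = (36/41, -36/41, 96/41, 4)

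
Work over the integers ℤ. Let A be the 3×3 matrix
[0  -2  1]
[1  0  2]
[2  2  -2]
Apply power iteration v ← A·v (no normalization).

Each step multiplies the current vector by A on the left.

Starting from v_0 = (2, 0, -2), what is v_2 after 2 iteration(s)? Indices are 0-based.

v_0 = (2, 0, -2).
v_1 = A·v_0 = (-2, -2, 8).
v_2 = A·v_1 = (12, 14, -24).

v_2 = (12, 14, -24)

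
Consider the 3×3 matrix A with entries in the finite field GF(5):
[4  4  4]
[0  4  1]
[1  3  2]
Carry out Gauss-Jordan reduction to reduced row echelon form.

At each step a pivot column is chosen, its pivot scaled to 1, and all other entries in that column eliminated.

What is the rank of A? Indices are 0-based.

rank = 3

[1] R0 /= 4  ⇒  (1, 1, 1)
     R2 -= 1·R0  ⇒  (0, 2, 1)
[2] R1 /= 4  ⇒  (0, 1, 4)
     R0 -= 1·R1  ⇒  (1, 0, 2)
     R2 -= 2·R1  ⇒  (0, 0, 3)
[3] R2 /= 3  ⇒  (0, 0, 1)
     R0 -= 2·R2  ⇒  (1, 0, 0)
     R1 -= 4·R2  ⇒  (0, 1, 0)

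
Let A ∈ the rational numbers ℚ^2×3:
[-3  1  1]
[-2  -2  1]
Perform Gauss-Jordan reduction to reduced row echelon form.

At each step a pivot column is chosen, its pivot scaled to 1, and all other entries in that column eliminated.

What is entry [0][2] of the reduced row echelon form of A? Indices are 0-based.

M[0][2] = -3/8

[1] R0 /= -3  ⇒  (1, -1/3, -1/3)
     R1 -= -2·R0  ⇒  (0, -8/3, 1/3)
[2] R1 /= -8/3  ⇒  (0, 1, -1/8)
     R0 -= -1/3·R1  ⇒  (1, 0, -3/8)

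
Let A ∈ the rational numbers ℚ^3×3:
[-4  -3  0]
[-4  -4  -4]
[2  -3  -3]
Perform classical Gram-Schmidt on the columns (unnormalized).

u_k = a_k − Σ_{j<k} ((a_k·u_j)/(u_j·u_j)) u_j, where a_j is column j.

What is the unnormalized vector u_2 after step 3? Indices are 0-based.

u_2 = (60/37, -54/37, 12/37)

Step 1: u_0 = a_0 = (-4, -4, 2).
Step 2: u_1 = a_1 − (11/18)·u_0 = (-5/9, -14/9, -38/9).
Step 3: u_2 = a_2 − (5/18)·u_0 − (34/37)·u_1 = (60/37, -54/37, 12/37).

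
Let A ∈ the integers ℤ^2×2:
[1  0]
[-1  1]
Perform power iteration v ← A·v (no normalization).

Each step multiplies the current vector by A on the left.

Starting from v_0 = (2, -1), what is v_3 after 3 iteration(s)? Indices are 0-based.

v_0 = (2, -1).
v_1 = A·v_0 = (2, -3).
v_2 = A·v_1 = (2, -5).
v_3 = A·v_2 = (2, -7).

v_3 = (2, -7)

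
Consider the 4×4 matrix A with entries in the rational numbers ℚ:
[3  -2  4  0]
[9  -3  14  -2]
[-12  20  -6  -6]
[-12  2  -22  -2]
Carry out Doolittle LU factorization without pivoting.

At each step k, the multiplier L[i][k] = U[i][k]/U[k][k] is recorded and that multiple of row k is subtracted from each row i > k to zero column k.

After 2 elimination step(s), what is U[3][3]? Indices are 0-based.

U[3][3] = -6

k=0: U[0][0]=3
  eliminate (1,0): mult=3, new row 1: (0, 3, 2, -2); set L[1][0]=3
  eliminate (2,0): mult=-4, new row 2: (0, 12, 10, -6); set L[2][0]=-4
  eliminate (3,0): mult=-4, new row 3: (0, -6, -6, -2); set L[3][0]=-4
k=1: U[1][1]=3
  eliminate (2,1): mult=4, new row 2: (0, 0, 2, 2); set L[2][1]=4
  eliminate (3,1): mult=-2, new row 3: (0, 0, -2, -6); set L[3][1]=-2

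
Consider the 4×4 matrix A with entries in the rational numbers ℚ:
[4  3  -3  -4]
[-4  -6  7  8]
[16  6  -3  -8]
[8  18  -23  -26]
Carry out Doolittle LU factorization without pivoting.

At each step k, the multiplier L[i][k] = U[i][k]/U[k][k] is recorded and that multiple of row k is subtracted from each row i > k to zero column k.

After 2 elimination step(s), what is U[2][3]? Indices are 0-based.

U[2][3] = 0

Step 1: pivot at (0,0) is 4.
  row1 ← row1 − (-1)·row0  ⇒  L[1][0]=-1, U row1=(0, -3, 4, 4)
  row2 ← row2 − (4)·row0  ⇒  L[2][0]=4, U row2=(0, -6, 9, 8)
  row3 ← row3 − (2)·row0  ⇒  L[3][0]=2, U row3=(0, 12, -17, -18)
Step 2: pivot at (1,1) is -3.
  row2 ← row2 − (2)·row1  ⇒  L[2][1]=2, U row2=(0, 0, 1, 0)
  row3 ← row3 − (-4)·row1  ⇒  L[3][1]=-4, U row3=(0, 0, -1, -2)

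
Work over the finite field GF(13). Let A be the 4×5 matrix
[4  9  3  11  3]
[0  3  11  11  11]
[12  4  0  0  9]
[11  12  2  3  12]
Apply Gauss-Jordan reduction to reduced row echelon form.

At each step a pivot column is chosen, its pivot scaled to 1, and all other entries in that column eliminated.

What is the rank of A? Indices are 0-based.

rank = 4

step 1: normalize row 0 (÷4) = (1, 12, 4, 6, 4)
  row 2: subtract 12×row0 = (0, 3, 4, 6, 0)
  row 3: subtract 11×row0 = (0, 10, 10, 2, 7)
step 2: normalize row 1 (÷3) = (0, 1, 8, 8, 8)
  row 0: subtract 12×row1 = (1, 0, 12, 1, 12)
  row 2: subtract 3×row1 = (0, 0, 6, 8, 2)
  row 3: subtract 10×row1 = (0, 0, 8, 0, 5)
step 3: normalize row 2 (÷6) = (0, 0, 1, 10, 9)
  row 0: subtract 12×row2 = (1, 0, 0, 11, 8)
  row 1: subtract 8×row2 = (0, 1, 0, 6, 1)
  row 3: subtract 8×row2 = (0, 0, 0, 11, 11)
step 4: normalize row 3 (÷11) = (0, 0, 0, 1, 1)
  row 0: subtract 11×row3 = (1, 0, 0, 0, 10)
  row 1: subtract 6×row3 = (0, 1, 0, 0, 8)
  row 2: subtract 10×row3 = (0, 0, 1, 0, 12)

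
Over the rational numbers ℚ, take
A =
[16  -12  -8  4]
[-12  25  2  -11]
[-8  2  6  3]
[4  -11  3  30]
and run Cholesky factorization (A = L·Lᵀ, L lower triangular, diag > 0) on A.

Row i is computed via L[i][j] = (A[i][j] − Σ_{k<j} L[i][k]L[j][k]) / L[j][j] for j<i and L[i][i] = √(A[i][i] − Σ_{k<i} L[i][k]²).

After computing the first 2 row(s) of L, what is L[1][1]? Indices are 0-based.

L[1][1] = 4

Step 1: L[0][0] = √(16) = 4.
  L[1][0] = (-12) / L[0][0] = -3.
Step 2: L[1][1] = √(16) = 4.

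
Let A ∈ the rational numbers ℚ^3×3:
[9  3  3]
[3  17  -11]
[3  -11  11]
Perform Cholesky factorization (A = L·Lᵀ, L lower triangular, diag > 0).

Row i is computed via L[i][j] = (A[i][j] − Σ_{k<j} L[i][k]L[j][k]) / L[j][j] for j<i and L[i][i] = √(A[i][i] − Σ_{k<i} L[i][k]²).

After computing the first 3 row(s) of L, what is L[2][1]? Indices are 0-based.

L[2][1] = -3

Step 1: L[0][0] = √(9) = 3.
  L[1][0] = (3) / L[0][0] = 1.
Step 2: L[1][1] = √(16) = 4.
  L[2][0] = (3) / L[0][0] = 1.
  L[2][1] = (-12) / L[1][1] = -3.
Step 3: L[2][2] = √(1) = 1.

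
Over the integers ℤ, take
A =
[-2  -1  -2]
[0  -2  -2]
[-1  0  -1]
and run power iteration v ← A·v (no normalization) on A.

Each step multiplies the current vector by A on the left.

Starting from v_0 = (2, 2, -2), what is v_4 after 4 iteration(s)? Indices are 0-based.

v_0 = (2, 2, -2).
v_1 = A·v_0 = (-2, 0, 0).
v_2 = A·v_1 = (4, 0, 2).
v_3 = A·v_2 = (-12, -4, -6).
v_4 = A·v_3 = (40, 20, 18).

v_4 = (40, 20, 18)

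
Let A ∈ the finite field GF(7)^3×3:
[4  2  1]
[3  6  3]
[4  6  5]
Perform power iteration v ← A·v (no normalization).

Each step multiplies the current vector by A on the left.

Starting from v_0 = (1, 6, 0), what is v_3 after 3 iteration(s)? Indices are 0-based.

v_0 = (1, 6, 0).
v_1 = A·v_0 = (2, 4, 5).
v_2 = A·v_1 = (0, 3, 1).
v_3 = A·v_2 = (0, 0, 2).

v_3 = (0, 0, 2)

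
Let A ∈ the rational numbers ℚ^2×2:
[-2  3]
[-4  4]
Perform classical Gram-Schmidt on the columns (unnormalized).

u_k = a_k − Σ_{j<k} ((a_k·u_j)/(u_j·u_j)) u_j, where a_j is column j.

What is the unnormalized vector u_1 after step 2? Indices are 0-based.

u_1 = (4/5, -2/5)

Step 1: u_0 = a_0 = (-2, -4).
Step 2: u_1 = a_1 − (-11/10)·u_0 = (4/5, -2/5).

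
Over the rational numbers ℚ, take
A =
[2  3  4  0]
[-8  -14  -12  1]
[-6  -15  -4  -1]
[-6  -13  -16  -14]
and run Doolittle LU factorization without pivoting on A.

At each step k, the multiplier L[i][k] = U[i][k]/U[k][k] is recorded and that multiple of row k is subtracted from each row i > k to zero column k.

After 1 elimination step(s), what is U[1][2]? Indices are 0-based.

[col 0] pivot 2
  R1 -= -4*R0 → (0, -2, 4, 1)  (L[1][0] := -4)
  R2 -= -3*R0 → (0, -6, 8, -1)  (L[2][0] := -3)
  R3 -= -3*R0 → (0, -4, -4, -14)  (L[3][0] := -3)

U[1][2] = 4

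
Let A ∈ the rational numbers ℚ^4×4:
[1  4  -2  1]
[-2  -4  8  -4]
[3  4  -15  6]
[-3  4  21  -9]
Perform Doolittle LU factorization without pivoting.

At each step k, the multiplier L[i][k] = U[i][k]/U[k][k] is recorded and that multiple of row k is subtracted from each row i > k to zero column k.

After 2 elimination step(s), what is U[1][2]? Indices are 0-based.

k=0: U[0][0]=1
  eliminate (1,0): mult=-2, new row 1: (0, 4, 4, -2); set L[1][0]=-2
  eliminate (2,0): mult=3, new row 2: (0, -8, -9, 3); set L[2][0]=3
  eliminate (3,0): mult=-3, new row 3: (0, 16, 15, -6); set L[3][0]=-3
k=1: U[1][1]=4
  eliminate (2,1): mult=-2, new row 2: (0, 0, -1, -1); set L[2][1]=-2
  eliminate (3,1): mult=4, new row 3: (0, 0, -1, 2); set L[3][1]=4

U[1][2] = 4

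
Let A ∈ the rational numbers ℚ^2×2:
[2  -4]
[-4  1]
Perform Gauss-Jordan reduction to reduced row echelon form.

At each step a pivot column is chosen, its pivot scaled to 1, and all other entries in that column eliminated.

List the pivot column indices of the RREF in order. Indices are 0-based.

step 1: normalize row 0 (÷2) = (1, -2)
  row 1: subtract -4×row0 = (0, -7)
step 2: normalize row 1 (÷-7) = (0, 1)
  row 0: subtract -2×row1 = (1, 0)

pivot columns: 0, 1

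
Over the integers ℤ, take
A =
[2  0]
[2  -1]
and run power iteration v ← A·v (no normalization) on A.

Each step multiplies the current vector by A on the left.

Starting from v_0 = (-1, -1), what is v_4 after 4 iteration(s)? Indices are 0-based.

v_0 = (-1, -1).
v_1 = A·v_0 = (-2, -1).
v_2 = A·v_1 = (-4, -3).
v_3 = A·v_2 = (-8, -5).
v_4 = A·v_3 = (-16, -11).

v_4 = (-16, -11)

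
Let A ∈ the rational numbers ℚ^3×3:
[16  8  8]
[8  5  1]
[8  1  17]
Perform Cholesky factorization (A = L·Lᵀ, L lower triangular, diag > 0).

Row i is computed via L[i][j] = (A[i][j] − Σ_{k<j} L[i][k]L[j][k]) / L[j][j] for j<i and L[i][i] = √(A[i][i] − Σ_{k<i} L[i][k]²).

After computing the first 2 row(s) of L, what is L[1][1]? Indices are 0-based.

Step 1: L[0][0] = √(16) = 4.
  L[1][0] = (8) / L[0][0] = 2.
Step 2: L[1][1] = √(1) = 1.

L[1][1] = 1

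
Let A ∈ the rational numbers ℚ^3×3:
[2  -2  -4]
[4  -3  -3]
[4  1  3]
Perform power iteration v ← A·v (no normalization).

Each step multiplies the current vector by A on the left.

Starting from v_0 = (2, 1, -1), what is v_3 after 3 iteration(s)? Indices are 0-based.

v_3 = (-220, -208, 20)

v_0 = (2, 1, -1).
v_1 = A·v_0 = (6, 8, 6).
v_2 = A·v_1 = (-28, -18, 50).
v_3 = A·v_2 = (-220, -208, 20).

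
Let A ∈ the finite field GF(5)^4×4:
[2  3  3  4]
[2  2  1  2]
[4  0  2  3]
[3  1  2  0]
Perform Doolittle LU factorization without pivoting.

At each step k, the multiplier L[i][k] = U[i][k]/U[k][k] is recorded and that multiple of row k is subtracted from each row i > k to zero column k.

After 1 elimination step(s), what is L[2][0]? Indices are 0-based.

k=0: U[0][0]=2
  eliminate (1,0): mult=1, new row 1: (0, 4, 3, 3); set L[1][0]=1
  eliminate (2,0): mult=2, new row 2: (0, 4, 1, 0); set L[2][0]=2
  eliminate (3,0): mult=4, new row 3: (0, 4, 0, 4); set L[3][0]=4

L[2][0] = 2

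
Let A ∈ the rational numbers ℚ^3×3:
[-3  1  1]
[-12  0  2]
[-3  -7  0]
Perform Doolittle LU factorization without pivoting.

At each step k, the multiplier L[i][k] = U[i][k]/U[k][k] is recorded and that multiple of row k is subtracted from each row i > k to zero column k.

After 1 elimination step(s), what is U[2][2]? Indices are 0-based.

Step 1: pivot at (0,0) is -3.
  row1 ← row1 − (4)·row0  ⇒  L[1][0]=4, U row1=(0, -4, -2)
  row2 ← row2 − (1)·row0  ⇒  L[2][0]=1, U row2=(0, -8, -1)

U[2][2] = -1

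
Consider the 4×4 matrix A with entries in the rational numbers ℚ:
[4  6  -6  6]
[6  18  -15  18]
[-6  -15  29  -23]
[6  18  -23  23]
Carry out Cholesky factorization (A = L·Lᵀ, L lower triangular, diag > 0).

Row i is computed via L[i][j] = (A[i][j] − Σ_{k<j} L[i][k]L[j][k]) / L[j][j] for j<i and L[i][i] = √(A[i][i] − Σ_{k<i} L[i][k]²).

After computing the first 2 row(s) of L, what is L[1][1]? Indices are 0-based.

L[1][1] = 3

Step 1: L[0][0] = √(4) = 2.
  L[1][0] = (6) / L[0][0] = 3.
Step 2: L[1][1] = √(9) = 3.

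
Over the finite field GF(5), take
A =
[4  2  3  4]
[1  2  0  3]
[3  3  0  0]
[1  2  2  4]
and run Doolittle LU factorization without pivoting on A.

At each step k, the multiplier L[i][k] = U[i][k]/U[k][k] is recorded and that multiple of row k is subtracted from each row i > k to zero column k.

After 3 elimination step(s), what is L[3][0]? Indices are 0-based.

Step 1: pivot at (0,0) is 4.
  row1 ← row1 − (4)·row0  ⇒  L[1][0]=4, U row1=(0, 4, 3, 2)
  row2 ← row2 − (2)·row0  ⇒  L[2][0]=2, U row2=(0, 4, 4, 2)
  row3 ← row3 − (4)·row0  ⇒  L[3][0]=4, U row3=(0, 4, 0, 3)
Step 2: pivot at (1,1) is 4.
  row2 ← row2 − (1)·row1  ⇒  L[2][1]=1, U row2=(0, 0, 1, 0)
  row3 ← row3 − (1)·row1  ⇒  L[3][1]=1, U row3=(0, 0, 2, 1)
Step 3: pivot at (2,2) is 1.
  row3 ← row3 − (2)·row2  ⇒  L[3][2]=2, U row3=(0, 0, 0, 1)

L[3][0] = 4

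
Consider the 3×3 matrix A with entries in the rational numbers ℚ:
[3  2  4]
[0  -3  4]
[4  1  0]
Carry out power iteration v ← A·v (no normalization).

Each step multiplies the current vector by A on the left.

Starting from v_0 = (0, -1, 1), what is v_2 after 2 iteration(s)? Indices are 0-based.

v_0 = (0, -1, 1).
v_1 = A·v_0 = (2, 7, -1).
v_2 = A·v_1 = (16, -25, 15).

v_2 = (16, -25, 15)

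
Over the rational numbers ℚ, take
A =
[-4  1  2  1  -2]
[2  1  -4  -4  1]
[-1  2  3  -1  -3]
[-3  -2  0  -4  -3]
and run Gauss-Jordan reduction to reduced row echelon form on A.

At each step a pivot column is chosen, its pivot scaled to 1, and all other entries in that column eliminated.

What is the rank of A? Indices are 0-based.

rank = 4

step 1: normalize row 0 (÷-4) = (1, -1/4, -1/2, -1/4, 1/2)
  row 1: subtract 2×row0 = (0, 3/2, -3, -7/2, 0)
  row 2: subtract -1×row0 = (0, 7/4, 5/2, -5/4, -5/2)
  row 3: subtract -3×row0 = (0, -11/4, -3/2, -19/4, -3/2)
step 2: normalize row 1 (÷3/2) = (0, 1, -2, -7/3, 0)
  row 0: subtract -1/4×row1 = (1, 0, -1, -5/6, 1/2)
  row 2: subtract 7/4×row1 = (0, 0, 6, 17/6, -5/2)
  row 3: subtract -11/4×row1 = (0, 0, -7, -67/6, -3/2)
step 3: normalize row 2 (÷6) = (0, 0, 1, 17/36, -5/12)
  row 0: subtract -1×row2 = (1, 0, 0, -13/36, 1/12)
  row 1: subtract -2×row2 = (0, 1, 0, -25/18, -5/6)
  row 3: subtract -7×row2 = (0, 0, 0, -283/36, -53/12)
step 4: normalize row 3 (÷-283/36) = (0, 0, 0, 1, 159/283)
  row 0: subtract -13/36×row3 = (1, 0, 0, 0, 81/283)
  row 1: subtract -25/18×row3 = (0, 1, 0, 0, -15/283)
  row 2: subtract 17/36×row3 = (0, 0, 1, 0, -193/283)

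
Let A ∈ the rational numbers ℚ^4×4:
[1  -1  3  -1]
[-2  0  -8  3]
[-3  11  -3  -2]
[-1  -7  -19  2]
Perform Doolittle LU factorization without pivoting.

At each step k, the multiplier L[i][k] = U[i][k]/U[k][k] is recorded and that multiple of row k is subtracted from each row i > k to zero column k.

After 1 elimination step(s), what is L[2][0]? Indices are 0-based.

L[2][0] = -3

Step 1: pivot at (0,0) is 1.
  row1 ← row1 − (-2)·row0  ⇒  L[1][0]=-2, U row1=(0, -2, -2, 1)
  row2 ← row2 − (-3)·row0  ⇒  L[2][0]=-3, U row2=(0, 8, 6, -5)
  row3 ← row3 − (-1)·row0  ⇒  L[3][0]=-1, U row3=(0, -8, -16, 1)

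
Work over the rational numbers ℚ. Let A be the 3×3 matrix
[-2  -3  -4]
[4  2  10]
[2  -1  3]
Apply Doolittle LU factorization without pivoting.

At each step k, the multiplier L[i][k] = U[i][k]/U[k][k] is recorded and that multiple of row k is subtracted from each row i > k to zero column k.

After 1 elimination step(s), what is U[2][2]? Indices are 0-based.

k=0: U[0][0]=-2
  eliminate (1,0): mult=-2, new row 1: (0, -4, 2); set L[1][0]=-2
  eliminate (2,0): mult=-1, new row 2: (0, -4, -1); set L[2][0]=-1

U[2][2] = -1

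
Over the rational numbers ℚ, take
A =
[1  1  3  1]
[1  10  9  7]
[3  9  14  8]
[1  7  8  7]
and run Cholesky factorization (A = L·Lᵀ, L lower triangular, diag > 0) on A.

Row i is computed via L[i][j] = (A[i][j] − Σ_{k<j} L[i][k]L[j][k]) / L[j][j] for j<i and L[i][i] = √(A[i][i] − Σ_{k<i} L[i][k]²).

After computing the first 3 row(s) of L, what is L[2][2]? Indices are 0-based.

L[2][2] = 1

Step 1: L[0][0] = √(1) = 1.
  L[1][0] = (1) / L[0][0] = 1.
Step 2: L[1][1] = √(9) = 3.
  L[2][0] = (3) / L[0][0] = 3.
  L[2][1] = (6) / L[1][1] = 2.
Step 3: L[2][2] = √(1) = 1.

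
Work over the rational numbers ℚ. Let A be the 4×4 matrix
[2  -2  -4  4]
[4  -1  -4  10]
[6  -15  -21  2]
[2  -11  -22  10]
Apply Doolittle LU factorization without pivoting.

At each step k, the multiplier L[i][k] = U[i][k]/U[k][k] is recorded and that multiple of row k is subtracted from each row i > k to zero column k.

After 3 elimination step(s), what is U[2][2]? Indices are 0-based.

U[2][2] = 3

k=0: U[0][0]=2
  eliminate (1,0): mult=2, new row 1: (0, 3, 4, 2); set L[1][0]=2
  eliminate (2,0): mult=3, new row 2: (0, -9, -9, -10); set L[2][0]=3
  eliminate (3,0): mult=1, new row 3: (0, -9, -18, 6); set L[3][0]=1
k=1: U[1][1]=3
  eliminate (2,1): mult=-3, new row 2: (0, 0, 3, -4); set L[2][1]=-3
  eliminate (3,1): mult=-3, new row 3: (0, 0, -6, 12); set L[3][1]=-3
k=2: U[2][2]=3
  eliminate (3,2): mult=-2, new row 3: (0, 0, 0, 4); set L[3][2]=-2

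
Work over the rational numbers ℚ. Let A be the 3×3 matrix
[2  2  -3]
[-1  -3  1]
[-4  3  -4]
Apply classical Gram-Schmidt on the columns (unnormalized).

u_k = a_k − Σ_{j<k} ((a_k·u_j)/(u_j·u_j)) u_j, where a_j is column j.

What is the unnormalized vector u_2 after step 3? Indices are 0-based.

u_2 = (-705/437, -658/437, -188/437)

Step 1: u_0 = a_0 = (2, -1, -4).
Step 2: u_1 = a_1 − (-5/21)·u_0 = (52/21, -68/21, 43/21).
Step 3: u_2 = a_2 − (3/7)·u_0 − (-396/437)·u_1 = (-705/437, -658/437, -188/437).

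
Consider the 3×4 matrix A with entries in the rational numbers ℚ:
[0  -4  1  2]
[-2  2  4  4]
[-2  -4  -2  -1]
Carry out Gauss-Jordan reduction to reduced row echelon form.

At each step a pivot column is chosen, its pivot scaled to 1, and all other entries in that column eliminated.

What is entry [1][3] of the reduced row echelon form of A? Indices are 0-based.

M[1][3] = -7/30

pivot(0,0): swap R0↔R1
pivot(0,0)=-2: scale R0 → (1, -1, -2, -2)
  clear (2,0): R2 −= (-2)R0 → (0, -6, -6, -5)
pivot(1,1)=-4: scale R1 → (0, 1, -1/4, -1/2)
  clear (0,1): R0 −= (-1)R1 → (1, 0, -9/4, -5/2)
  clear (2,1): R2 −= (-6)R1 → (0, 0, -15/2, -8)
pivot(2,2)=-15/2: scale R2 → (0, 0, 1, 16/15)
  clear (0,2): R0 −= (-9/4)R2 → (1, 0, 0, -1/10)
  clear (1,2): R1 −= (-1/4)R2 → (0, 1, 0, -7/30)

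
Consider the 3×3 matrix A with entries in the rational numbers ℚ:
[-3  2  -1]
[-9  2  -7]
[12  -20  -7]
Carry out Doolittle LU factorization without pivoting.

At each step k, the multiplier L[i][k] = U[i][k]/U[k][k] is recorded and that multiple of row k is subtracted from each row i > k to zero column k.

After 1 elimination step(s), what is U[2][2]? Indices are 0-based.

U[2][2] = -11

[col 0] pivot -3
  R1 -= 3*R0 → (0, -4, -4)  (L[1][0] := 3)
  R2 -= -4*R0 → (0, -12, -11)  (L[2][0] := -4)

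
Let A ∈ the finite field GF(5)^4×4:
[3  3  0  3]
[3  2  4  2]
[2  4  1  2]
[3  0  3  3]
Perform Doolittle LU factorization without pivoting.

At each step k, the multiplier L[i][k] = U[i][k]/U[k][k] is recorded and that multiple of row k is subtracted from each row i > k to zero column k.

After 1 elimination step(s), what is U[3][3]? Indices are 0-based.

Step 1: pivot at (0,0) is 3.
  row1 ← row1 − (1)·row0  ⇒  L[1][0]=1, U row1=(0, 4, 4, 4)
  row2 ← row2 − (4)·row0  ⇒  L[2][0]=4, U row2=(0, 2, 1, 0)
  row3 ← row3 − (1)·row0  ⇒  L[3][0]=1, U row3=(0, 2, 3, 0)

U[3][3] = 0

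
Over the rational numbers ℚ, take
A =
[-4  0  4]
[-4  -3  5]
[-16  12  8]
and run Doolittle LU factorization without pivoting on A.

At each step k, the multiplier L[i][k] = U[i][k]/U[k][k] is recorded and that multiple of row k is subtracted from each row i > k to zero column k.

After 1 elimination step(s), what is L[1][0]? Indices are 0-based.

L[1][0] = 1

k=0: U[0][0]=-4
  eliminate (1,0): mult=1, new row 1: (0, -3, 1); set L[1][0]=1
  eliminate (2,0): mult=4, new row 2: (0, 12, -8); set L[2][0]=4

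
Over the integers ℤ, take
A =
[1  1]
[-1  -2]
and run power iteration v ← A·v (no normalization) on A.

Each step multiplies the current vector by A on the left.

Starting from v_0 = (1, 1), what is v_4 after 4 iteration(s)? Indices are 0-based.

v_0 = (1, 1).
v_1 = A·v_0 = (2, -3).
v_2 = A·v_1 = (-1, 4).
v_3 = A·v_2 = (3, -7).
v_4 = A·v_3 = (-4, 11).

v_4 = (-4, 11)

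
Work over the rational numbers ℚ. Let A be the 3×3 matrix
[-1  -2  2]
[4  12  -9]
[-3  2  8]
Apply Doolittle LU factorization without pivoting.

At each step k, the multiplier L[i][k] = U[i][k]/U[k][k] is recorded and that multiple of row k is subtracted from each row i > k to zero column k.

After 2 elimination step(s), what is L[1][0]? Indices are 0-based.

L[1][0] = -4

[col 0] pivot -1
  R1 -= -4*R0 → (0, 4, -1)  (L[1][0] := -4)
  R2 -= 3*R0 → (0, 8, 2)  (L[2][0] := 3)
[col 1] pivot 4
  R2 -= 2*R1 → (0, 0, 4)  (L[2][1] := 2)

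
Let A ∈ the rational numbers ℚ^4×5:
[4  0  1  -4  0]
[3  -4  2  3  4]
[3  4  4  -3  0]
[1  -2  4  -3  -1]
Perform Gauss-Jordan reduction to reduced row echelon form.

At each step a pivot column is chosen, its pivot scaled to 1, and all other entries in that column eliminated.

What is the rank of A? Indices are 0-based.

rank = 4

pivot(0,0)=4: scale R0 → (1, 0, 1/4, -1, 0)
  clear (1,0): R1 −= (3)R0 → (0, -4, 5/4, 6, 4)
  clear (2,0): R2 −= (3)R0 → (0, 4, 13/4, 0, 0)
  clear (3,0): R3 −= (1)R0 → (0, -2, 15/4, -2, -1)
pivot(1,1)=-4: scale R1 → (0, 1, -5/16, -3/2, -1)
  clear (2,1): R2 −= (4)R1 → (0, 0, 9/2, 6, 4)
  clear (3,1): R3 −= (-2)R1 → (0, 0, 25/8, -5, -3)
pivot(2,2)=9/2: scale R2 → (0, 0, 1, 4/3, 8/9)
  clear (0,2): R0 −= (1/4)R2 → (1, 0, 0, -4/3, -2/9)
  clear (1,2): R1 −= (-5/16)R2 → (0, 1, 0, -13/12, -13/18)
  clear (3,2): R3 −= (25/8)R2 → (0, 0, 0, -55/6, -52/9)
pivot(3,3)=-55/6: scale R3 → (0, 0, 0, 1, 104/165)
  clear (0,3): R0 −= (-4/3)R3 → (1, 0, 0, 0, 34/55)
  clear (1,3): R1 −= (-13/12)R3 → (0, 1, 0, 0, -13/330)
  clear (2,3): R2 −= (4/3)R3 → (0, 0, 1, 0, 8/165)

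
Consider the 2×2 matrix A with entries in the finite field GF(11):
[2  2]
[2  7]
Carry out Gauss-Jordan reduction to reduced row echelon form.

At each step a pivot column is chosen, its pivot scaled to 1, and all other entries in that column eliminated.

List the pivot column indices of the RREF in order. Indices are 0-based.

pivot columns: 0, 1

[1] R0 /= 2  ⇒  (1, 1)
     R1 -= 2·R0  ⇒  (0, 5)
[2] R1 /= 5  ⇒  (0, 1)
     R0 -= 1·R1  ⇒  (1, 0)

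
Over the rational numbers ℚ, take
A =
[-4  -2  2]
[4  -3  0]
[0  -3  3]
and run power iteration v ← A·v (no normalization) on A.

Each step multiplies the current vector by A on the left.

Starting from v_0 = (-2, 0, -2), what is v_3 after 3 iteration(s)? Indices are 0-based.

v_0 = (-2, 0, -2).
v_1 = A·v_0 = (4, -8, -6).
v_2 = A·v_1 = (-12, 40, 6).
v_3 = A·v_2 = (-20, -168, -102).

v_3 = (-20, -168, -102)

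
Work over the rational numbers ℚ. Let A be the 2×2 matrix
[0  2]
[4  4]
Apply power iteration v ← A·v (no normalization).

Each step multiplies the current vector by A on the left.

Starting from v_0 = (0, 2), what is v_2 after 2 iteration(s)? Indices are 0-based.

v_2 = (16, 48)

v_0 = (0, 2).
v_1 = A·v_0 = (4, 8).
v_2 = A·v_1 = (16, 48).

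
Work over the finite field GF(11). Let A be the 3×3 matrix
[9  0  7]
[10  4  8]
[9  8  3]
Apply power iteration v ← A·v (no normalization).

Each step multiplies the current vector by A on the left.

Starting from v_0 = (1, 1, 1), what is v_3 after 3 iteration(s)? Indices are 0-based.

v_0 = (1, 1, 1).
v_1 = A·v_0 = (5, 0, 9).
v_2 = A·v_1 = (9, 1, 6).
v_3 = A·v_2 = (2, 10, 8).

v_3 = (2, 10, 8)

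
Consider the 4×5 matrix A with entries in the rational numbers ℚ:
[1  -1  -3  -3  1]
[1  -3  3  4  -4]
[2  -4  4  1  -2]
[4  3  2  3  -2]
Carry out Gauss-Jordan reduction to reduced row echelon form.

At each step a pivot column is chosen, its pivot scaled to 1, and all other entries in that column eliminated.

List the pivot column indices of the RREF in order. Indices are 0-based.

[1] R0 /= 1  ⇒  (1, -1, -3, -3, 1)
     R1 -= 1·R0  ⇒  (0, -2, 6, 7, -5)
     R2 -= 2·R0  ⇒  (0, -2, 10, 7, -4)
     R3 -= 4·R0  ⇒  (0, 7, 14, 15, -6)
[2] R1 /= -2  ⇒  (0, 1, -3, -7/2, 5/2)
     R0 -= -1·R1  ⇒  (1, 0, -6, -13/2, 7/2)
     R2 -= -2·R1  ⇒  (0, 0, 4, 0, 1)
     R3 -= 7·R1  ⇒  (0, 0, 35, 79/2, -47/2)
[3] R2 /= 4  ⇒  (0, 0, 1, 0, 1/4)
     R0 -= -6·R2  ⇒  (1, 0, 0, -13/2, 5)
     R1 -= -3·R2  ⇒  (0, 1, 0, -7/2, 13/4)
     R3 -= 35·R2  ⇒  (0, 0, 0, 79/2, -129/4)
[4] R3 /= 79/2  ⇒  (0, 0, 0, 1, -129/158)
     R0 -= -13/2·R3  ⇒  (1, 0, 0, 0, -97/316)
     R1 -= -7/2·R3  ⇒  (0, 1, 0, 0, 31/79)

pivot columns: 0, 1, 2, 3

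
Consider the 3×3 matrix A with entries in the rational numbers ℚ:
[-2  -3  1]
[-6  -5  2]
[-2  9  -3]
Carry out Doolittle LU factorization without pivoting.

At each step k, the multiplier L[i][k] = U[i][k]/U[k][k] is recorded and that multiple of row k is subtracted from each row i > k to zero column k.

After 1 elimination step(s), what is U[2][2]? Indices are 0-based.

U[2][2] = -4

Step 1: pivot at (0,0) is -2.
  row1 ← row1 − (3)·row0  ⇒  L[1][0]=3, U row1=(0, 4, -1)
  row2 ← row2 − (1)·row0  ⇒  L[2][0]=1, U row2=(0, 12, -4)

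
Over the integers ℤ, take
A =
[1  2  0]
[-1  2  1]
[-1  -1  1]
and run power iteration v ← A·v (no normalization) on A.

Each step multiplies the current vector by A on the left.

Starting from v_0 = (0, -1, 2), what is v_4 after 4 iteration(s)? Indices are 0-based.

v_4 = (42, 28, -23)

v_0 = (0, -1, 2).
v_1 = A·v_0 = (-2, 0, 3).
v_2 = A·v_1 = (-2, 5, 5).
v_3 = A·v_2 = (8, 17, 2).
v_4 = A·v_3 = (42, 28, -23).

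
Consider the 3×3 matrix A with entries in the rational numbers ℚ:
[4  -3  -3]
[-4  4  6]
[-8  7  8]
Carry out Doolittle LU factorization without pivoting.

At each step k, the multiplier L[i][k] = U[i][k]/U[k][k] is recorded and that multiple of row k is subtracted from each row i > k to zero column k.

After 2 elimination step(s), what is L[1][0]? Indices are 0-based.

L[1][0] = -1

[col 0] pivot 4
  R1 -= -1*R0 → (0, 1, 3)  (L[1][0] := -1)
  R2 -= -2*R0 → (0, 1, 2)  (L[2][0] := -2)
[col 1] pivot 1
  R2 -= 1*R1 → (0, 0, -1)  (L[2][1] := 1)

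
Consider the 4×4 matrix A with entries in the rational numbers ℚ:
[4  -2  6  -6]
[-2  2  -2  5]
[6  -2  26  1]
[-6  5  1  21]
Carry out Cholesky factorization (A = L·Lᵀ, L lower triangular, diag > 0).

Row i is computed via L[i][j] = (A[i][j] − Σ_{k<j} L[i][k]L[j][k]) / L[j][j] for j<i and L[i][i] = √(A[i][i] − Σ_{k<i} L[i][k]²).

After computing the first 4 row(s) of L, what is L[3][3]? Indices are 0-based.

Step 1: L[0][0] = √(4) = 2.
  L[1][0] = (-2) / L[0][0] = -1.
Step 2: L[1][1] = √(1) = 1.
  L[2][0] = (6) / L[0][0] = 3.
  L[2][1] = (1) / L[1][1] = 1.
Step 3: L[2][2] = √(16) = 4.
  L[3][0] = (-6) / L[0][0] = -3.
  L[3][1] = (2) / L[1][1] = 2.
  L[3][2] = (8) / L[2][2] = 2.
Step 4: L[3][3] = √(4) = 2.

L[3][3] = 2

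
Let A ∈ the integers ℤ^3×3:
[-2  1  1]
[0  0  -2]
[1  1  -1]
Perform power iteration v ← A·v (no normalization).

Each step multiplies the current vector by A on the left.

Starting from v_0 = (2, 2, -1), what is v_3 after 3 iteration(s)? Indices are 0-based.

v_3 = (-42, 12, 9)

v_0 = (2, 2, -1).
v_1 = A·v_0 = (-3, 2, 5).
v_2 = A·v_1 = (13, -10, -6).
v_3 = A·v_2 = (-42, 12, 9).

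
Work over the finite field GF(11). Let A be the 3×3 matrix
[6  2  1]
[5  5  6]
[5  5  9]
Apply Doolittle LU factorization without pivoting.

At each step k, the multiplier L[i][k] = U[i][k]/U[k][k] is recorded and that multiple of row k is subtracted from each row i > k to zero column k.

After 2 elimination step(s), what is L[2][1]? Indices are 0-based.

[col 0] pivot 6
  R1 -= 10*R0 → (0, 7, 7)  (L[1][0] := 10)
  R2 -= 10*R0 → (0, 7, 10)  (L[2][0] := 10)
[col 1] pivot 7
  R2 -= 1*R1 → (0, 0, 3)  (L[2][1] := 1)

L[2][1] = 1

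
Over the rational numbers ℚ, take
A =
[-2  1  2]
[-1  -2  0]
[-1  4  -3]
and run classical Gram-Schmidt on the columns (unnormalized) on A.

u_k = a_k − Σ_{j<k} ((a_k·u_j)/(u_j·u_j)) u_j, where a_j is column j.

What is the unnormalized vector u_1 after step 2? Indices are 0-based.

Step 1: u_0 = a_0 = (-2, -1, -1).
Step 2: u_1 = a_1 − (-2/3)·u_0 = (-1/3, -8/3, 10/3).

u_1 = (-1/3, -8/3, 10/3)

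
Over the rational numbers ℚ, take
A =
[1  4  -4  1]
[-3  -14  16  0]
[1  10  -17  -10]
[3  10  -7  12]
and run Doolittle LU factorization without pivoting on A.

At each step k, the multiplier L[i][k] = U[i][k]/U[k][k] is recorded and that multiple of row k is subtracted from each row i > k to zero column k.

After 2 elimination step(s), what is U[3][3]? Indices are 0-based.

k=0: U[0][0]=1
  eliminate (1,0): mult=-3, new row 1: (0, -2, 4, 3); set L[1][0]=-3
  eliminate (2,0): mult=1, new row 2: (0, 6, -13, -11); set L[2][0]=1
  eliminate (3,0): mult=3, new row 3: (0, -2, 5, 9); set L[3][0]=3
k=1: U[1][1]=-2
  eliminate (2,1): mult=-3, new row 2: (0, 0, -1, -2); set L[2][1]=-3
  eliminate (3,1): mult=1, new row 3: (0, 0, 1, 6); set L[3][1]=1

U[3][3] = 6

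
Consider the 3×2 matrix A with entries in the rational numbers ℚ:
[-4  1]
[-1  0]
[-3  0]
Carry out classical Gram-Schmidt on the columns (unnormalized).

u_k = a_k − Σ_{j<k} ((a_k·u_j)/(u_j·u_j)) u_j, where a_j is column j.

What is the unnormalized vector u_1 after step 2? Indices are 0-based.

u_1 = (5/13, -2/13, -6/13)

Step 1: u_0 = a_0 = (-4, -1, -3).
Step 2: u_1 = a_1 − (-2/13)·u_0 = (5/13, -2/13, -6/13).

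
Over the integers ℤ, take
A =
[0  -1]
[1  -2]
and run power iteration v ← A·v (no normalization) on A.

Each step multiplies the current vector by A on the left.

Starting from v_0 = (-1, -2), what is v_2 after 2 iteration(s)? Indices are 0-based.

v_0 = (-1, -2).
v_1 = A·v_0 = (2, 3).
v_2 = A·v_1 = (-3, -4).

v_2 = (-3, -4)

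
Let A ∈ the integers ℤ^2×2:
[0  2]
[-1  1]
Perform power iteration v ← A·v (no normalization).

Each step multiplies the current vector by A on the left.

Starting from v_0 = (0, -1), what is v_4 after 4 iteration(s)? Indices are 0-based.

v_4 = (6, 1)

v_0 = (0, -1).
v_1 = A·v_0 = (-2, -1).
v_2 = A·v_1 = (-2, 1).
v_3 = A·v_2 = (2, 3).
v_4 = A·v_3 = (6, 1).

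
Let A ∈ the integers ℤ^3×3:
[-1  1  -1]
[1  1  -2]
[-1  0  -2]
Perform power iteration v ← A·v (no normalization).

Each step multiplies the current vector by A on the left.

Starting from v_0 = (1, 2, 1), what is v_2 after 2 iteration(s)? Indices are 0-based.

v_0 = (1, 2, 1).
v_1 = A·v_0 = (0, 1, -3).
v_2 = A·v_1 = (4, 7, 6).

v_2 = (4, 7, 6)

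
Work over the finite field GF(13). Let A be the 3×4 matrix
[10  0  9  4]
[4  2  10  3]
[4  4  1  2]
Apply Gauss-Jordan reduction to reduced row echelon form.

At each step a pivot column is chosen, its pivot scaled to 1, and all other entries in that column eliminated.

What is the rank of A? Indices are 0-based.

pivot(0,0)=10: scale R0 → (1, 0, 10, 3)
  clear (1,0): R1 −= (4)R0 → (0, 2, 9, 4)
  clear (2,0): R2 −= (4)R0 → (0, 4, 0, 3)
pivot(1,1)=2: scale R1 → (0, 1, 11, 2)
  clear (2,1): R2 −= (4)R1 → (0, 0, 8, 8)
pivot(2,2)=8: scale R2 → (0, 0, 1, 1)
  clear (0,2): R0 −= (10)R2 → (1, 0, 0, 6)
  clear (1,2): R1 −= (11)R2 → (0, 1, 0, 4)

rank = 3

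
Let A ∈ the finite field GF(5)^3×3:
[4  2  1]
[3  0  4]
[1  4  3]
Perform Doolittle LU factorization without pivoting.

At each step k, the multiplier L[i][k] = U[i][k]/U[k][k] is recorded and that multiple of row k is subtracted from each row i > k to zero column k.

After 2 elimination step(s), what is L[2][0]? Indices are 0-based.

L[2][0] = 4

k=0: U[0][0]=4
  eliminate (1,0): mult=2, new row 1: (0, 1, 2); set L[1][0]=2
  eliminate (2,0): mult=4, new row 2: (0, 1, 4); set L[2][0]=4
k=1: U[1][1]=1
  eliminate (2,1): mult=1, new row 2: (0, 0, 2); set L[2][1]=1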